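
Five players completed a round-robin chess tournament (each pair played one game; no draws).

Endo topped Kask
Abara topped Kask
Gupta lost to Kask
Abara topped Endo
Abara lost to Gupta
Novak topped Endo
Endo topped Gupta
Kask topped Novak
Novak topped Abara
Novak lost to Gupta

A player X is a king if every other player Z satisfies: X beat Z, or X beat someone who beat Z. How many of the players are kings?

Abara reaches everyone (king).
Kask reaches everyone (king).
Endo reaches everyone (king).
Novak reaches everyone (king).
Gupta reaches everyone (king).
Kings: Abara, Kask, Endo, Novak, Gupta — 5.

5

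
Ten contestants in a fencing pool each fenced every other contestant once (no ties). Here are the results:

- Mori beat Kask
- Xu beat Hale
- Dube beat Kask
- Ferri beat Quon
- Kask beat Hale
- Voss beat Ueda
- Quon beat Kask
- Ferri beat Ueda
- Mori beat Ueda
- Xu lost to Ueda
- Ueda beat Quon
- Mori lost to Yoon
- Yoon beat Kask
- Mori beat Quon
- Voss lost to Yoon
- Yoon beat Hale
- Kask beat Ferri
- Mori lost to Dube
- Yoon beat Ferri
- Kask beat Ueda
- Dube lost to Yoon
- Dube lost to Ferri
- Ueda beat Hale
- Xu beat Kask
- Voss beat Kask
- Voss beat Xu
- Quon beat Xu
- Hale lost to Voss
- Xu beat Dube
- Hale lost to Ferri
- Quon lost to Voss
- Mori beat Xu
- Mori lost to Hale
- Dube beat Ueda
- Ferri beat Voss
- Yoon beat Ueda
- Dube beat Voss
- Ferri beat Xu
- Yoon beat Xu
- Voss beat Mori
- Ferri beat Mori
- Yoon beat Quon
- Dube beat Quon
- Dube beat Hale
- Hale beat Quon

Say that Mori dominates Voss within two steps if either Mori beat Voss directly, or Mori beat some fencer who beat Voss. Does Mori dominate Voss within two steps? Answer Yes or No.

Mori did not beat Voss directly.
Mori beat Xu, Kask, Ueda, Quon, but each of them lost to Voss. No two-step path.

No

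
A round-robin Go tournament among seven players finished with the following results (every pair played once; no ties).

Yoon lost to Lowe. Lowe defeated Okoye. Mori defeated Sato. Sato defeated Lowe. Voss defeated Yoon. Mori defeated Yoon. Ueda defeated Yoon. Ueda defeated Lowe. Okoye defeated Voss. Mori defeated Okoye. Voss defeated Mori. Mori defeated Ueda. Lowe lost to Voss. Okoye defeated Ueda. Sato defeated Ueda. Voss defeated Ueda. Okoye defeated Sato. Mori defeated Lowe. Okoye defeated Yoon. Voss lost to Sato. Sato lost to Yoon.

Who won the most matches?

Win totals: Voss 4, Lowe 2, Okoye 4, Ueda 2, Sato 3, Mori 5, Yoon 1.
Mori leads with 5 wins (next highest: 4).

Mori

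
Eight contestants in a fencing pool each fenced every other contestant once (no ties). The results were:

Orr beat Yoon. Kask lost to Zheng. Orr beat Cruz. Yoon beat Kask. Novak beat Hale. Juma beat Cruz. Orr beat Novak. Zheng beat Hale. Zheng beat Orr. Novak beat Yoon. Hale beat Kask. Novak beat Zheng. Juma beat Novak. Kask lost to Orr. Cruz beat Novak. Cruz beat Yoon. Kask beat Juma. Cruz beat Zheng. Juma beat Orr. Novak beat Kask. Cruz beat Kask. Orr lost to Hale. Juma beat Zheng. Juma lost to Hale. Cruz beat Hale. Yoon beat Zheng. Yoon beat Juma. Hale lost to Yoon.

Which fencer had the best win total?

Win totals: Novak 4, Zheng 3, Hale 3, Juma 4, Orr 4, Yoon 4, Cruz 5, Kask 1.
Cruz leads with 5 wins (next highest: 4).

Cruz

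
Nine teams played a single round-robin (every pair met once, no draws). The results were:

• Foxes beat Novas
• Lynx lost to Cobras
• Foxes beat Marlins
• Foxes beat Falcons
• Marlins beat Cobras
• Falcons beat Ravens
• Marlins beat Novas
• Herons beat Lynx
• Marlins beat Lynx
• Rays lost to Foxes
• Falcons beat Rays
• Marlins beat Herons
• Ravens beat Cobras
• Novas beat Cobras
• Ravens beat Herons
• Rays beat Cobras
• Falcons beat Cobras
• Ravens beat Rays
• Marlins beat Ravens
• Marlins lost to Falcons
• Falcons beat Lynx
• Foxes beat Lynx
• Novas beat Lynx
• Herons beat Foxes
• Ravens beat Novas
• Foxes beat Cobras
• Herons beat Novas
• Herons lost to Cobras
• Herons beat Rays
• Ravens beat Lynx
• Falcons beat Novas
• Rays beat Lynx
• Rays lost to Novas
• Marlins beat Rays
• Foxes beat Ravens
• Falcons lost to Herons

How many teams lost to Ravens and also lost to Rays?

Ravens beat: Cobras, Lynx, Rays, Novas, Herons.
Rays beat: Cobras, Lynx.
Both beat: Cobras, Lynx — 2.

2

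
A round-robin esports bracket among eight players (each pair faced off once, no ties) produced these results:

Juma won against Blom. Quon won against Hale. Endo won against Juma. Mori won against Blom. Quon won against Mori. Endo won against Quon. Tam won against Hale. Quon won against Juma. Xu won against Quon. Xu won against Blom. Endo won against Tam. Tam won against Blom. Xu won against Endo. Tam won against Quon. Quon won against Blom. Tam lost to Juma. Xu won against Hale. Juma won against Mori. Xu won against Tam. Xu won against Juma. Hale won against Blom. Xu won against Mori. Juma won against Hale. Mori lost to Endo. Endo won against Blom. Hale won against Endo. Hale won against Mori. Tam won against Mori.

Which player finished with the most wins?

Xu

Win totals: Quon 4, Xu 7, Hale 3, Juma 4, Endo 5, Mori 1, Tam 4, Blom 0.
Xu leads with 7 wins (next highest: 5).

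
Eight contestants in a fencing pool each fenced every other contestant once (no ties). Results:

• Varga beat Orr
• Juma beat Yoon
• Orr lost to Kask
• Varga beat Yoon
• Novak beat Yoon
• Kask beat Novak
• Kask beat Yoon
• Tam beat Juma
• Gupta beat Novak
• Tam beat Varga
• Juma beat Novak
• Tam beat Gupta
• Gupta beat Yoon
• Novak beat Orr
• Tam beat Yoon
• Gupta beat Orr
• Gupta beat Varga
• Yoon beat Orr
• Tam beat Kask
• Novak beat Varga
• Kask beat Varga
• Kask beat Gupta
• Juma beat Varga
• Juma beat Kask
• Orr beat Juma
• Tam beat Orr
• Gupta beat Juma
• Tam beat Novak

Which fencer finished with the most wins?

Win totals: Varga 2, Tam 7, Kask 5, Juma 4, Gupta 5, Yoon 1, Novak 3, Orr 1.
Tam leads with 7 wins (next highest: 5).

Tam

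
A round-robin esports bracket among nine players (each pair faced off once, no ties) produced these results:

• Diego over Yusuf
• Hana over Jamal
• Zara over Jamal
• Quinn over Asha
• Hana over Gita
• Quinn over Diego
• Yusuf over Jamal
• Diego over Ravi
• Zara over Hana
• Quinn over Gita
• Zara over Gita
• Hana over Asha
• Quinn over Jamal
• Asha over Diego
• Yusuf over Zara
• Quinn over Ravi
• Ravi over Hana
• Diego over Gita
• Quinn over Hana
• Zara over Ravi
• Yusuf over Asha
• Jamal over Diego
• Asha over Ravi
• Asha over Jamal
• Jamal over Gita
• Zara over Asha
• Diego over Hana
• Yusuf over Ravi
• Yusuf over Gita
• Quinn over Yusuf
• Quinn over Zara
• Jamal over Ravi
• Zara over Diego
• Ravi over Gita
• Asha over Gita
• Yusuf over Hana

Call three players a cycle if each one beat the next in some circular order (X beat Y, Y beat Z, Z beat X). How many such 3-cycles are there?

Win totals: Quinn 8, Hana 3, Gita 0, Ravi 2, Diego 4, Yusuf 6, Asha 4, Jamal 3, Zara 6.
A player with w wins dominates both others in C(w,2) triples; summing gives 28 + 3 + 0 + 1 + 6 + 15 + 6 + 3 + 15 = 77 transitive triples.
Total triples C(9,3) = 84, so cyclic triples = 84 − 77 = 7.

7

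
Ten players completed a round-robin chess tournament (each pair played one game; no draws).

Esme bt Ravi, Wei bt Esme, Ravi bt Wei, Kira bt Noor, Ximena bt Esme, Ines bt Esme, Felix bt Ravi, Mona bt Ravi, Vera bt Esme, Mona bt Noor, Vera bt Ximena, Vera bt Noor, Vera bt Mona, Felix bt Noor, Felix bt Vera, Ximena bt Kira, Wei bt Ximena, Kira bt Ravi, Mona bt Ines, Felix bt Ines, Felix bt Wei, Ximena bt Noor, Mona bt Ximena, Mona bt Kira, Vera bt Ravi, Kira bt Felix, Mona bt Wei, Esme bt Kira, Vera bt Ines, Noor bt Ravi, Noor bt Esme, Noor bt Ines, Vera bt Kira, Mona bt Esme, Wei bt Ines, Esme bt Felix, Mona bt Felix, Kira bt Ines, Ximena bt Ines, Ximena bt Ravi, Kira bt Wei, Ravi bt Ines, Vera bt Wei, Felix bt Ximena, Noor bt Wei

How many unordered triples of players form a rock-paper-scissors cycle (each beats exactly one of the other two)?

Win totals: Ximena 5, Kira 5, Mona 8, Noor 4, Felix 6, Ravi 2, Vera 8, Wei 3, Esme 3, Ines 1.
A player with w wins dominates both others in C(w,2) triples; summing gives 10 + 10 + 28 + 6 + 15 + 1 + 28 + 3 + 3 + 0 = 104 transitive triples.
Total triples C(10,3) = 120, so cyclic triples = 120 − 104 = 16.

16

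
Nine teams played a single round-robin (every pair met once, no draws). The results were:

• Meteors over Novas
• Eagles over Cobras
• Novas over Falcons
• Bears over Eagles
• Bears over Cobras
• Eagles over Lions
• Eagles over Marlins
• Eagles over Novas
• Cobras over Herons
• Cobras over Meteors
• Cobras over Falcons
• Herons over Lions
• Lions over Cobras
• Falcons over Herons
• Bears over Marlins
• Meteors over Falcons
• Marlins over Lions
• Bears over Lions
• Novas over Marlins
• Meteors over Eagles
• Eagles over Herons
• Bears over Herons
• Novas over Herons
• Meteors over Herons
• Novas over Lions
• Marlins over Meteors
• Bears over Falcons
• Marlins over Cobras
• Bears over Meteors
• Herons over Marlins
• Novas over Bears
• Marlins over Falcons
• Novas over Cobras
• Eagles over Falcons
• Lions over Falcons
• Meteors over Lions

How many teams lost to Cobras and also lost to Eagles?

2

Cobras beat: Falcons, Herons, Meteors.
Eagles beat: Falcons, Herons, Novas, Lions, Marlins, Cobras.
Both beat: Falcons, Herons — 2.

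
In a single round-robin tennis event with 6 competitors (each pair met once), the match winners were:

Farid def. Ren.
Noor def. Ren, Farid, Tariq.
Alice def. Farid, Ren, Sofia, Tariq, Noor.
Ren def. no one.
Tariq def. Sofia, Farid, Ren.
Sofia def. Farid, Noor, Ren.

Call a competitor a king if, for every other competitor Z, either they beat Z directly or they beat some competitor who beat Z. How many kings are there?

Sofia cannot reach Alice in two steps.
Tariq cannot reach Alice in two steps.
Farid cannot reach Sofia, Tariq, Noor, Alice in two steps.
Noor cannot reach Alice in two steps.
Alice reaches everyone (king).
Ren cannot reach Sofia, Tariq, Farid, Noor, Alice in two steps.
Kings: Alice — 1.

1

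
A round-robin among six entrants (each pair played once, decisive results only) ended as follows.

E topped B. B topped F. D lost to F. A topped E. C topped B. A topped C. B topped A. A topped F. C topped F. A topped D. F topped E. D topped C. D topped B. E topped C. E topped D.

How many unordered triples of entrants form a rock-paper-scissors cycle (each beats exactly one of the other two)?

7

Win totals: A 4, B 2, C 2, D 2, E 3, F 2.
An entrant with w wins dominates both others in C(w,2) triples; summing gives 6 + 1 + 1 + 1 + 3 + 1 = 13 transitive triples.
Total triples C(6,3) = 20, so cyclic triples = 20 − 13 = 7.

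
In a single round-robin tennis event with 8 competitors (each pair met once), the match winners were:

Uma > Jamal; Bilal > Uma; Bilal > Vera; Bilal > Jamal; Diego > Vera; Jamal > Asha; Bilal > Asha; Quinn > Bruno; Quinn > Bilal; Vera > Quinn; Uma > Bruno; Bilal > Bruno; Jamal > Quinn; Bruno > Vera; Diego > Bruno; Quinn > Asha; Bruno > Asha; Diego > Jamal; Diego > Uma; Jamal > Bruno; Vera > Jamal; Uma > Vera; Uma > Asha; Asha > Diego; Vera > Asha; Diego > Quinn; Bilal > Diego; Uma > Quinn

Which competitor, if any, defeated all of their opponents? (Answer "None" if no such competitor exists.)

Highest win total is Bilal with 6 (out of 7 possible).
Bilal lost to Quinn, so no competitor went undefeated.

None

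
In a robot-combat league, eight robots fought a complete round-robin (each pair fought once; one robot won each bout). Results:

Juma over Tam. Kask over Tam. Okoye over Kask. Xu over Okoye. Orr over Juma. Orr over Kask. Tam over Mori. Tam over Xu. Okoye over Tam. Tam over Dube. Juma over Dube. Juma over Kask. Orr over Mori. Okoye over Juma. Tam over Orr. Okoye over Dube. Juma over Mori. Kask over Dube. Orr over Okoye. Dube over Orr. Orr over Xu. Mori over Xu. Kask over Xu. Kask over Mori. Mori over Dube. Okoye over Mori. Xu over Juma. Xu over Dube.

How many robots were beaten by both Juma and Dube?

0

Juma beat: Kask, Tam, Mori, Dube.
Dube beat: Orr.
No one was beaten by both.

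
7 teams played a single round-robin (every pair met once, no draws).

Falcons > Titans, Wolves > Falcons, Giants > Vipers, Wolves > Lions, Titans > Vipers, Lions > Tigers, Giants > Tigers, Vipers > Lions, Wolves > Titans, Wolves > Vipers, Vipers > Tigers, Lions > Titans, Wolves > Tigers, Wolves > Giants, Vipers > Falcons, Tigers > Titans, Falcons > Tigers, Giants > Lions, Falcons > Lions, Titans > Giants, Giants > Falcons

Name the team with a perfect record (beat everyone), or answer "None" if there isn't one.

Wolves

Wolves has 6 wins out of 6 opponents — a perfect record.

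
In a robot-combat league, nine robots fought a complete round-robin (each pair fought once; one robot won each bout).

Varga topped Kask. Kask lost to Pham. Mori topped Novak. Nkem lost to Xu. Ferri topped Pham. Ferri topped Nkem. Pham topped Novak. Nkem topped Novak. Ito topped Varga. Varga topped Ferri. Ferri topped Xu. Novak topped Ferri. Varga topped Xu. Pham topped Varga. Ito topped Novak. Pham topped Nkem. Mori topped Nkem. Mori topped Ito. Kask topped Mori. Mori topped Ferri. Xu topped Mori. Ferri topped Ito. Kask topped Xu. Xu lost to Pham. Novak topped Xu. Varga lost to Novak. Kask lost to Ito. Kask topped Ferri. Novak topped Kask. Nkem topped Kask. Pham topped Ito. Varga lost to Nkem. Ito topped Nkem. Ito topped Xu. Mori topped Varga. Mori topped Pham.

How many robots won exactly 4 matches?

Win totals: Kask 3, Novak 4, Xu 2, Ferri 4, Mori 6, Ito 5, Nkem 3, Varga 3, Pham 6.
Exactly 4: Novak, Ferri — 2 robots.

2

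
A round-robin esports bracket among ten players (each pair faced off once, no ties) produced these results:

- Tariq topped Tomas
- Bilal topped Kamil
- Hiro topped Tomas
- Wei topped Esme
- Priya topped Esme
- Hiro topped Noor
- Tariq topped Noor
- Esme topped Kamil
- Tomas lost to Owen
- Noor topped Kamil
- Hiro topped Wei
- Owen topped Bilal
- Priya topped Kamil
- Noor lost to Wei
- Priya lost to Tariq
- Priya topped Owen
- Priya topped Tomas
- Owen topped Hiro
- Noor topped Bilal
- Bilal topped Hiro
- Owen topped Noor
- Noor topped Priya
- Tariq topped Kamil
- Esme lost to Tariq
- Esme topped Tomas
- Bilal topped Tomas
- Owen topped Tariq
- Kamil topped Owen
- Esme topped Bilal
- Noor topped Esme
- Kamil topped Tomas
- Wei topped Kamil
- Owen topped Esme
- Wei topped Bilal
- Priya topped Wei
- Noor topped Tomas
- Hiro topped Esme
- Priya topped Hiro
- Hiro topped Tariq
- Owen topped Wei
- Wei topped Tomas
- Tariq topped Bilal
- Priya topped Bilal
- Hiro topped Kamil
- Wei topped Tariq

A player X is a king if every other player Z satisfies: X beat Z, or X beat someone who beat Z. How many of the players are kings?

5

Owen reaches everyone (king).
Noor cannot reach Tariq in two steps.
Priya reaches everyone (king).
Tariq reaches everyone (king).
Hiro reaches everyone (king).
Esme cannot reach Noor, Priya, Tariq, Wei in two steps.
Tomas cannot reach Owen, Noor, Priya, Tariq, Hiro, Esme, Kamil, Wei, Bilal in two steps.
Kamil cannot reach Priya in two steps.
Wei reaches everyone (king).
Bilal cannot reach Priya in two steps.
Kings: Owen, Priya, Tariq, Hiro, Wei — 5.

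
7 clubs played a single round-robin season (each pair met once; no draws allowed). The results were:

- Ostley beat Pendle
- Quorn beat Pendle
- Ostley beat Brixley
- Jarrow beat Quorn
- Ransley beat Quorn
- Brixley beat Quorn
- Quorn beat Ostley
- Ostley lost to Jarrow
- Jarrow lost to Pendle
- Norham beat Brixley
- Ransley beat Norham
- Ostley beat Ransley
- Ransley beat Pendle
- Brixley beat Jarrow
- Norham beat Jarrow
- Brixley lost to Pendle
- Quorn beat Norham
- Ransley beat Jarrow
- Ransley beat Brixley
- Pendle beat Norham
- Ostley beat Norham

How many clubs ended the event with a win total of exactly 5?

1

Win totals: Jarrow 2, Pendle 3, Brixley 2, Ransley 5, Quorn 3, Norham 2, Ostley 4.
Exactly 5: Ransley — 1 club.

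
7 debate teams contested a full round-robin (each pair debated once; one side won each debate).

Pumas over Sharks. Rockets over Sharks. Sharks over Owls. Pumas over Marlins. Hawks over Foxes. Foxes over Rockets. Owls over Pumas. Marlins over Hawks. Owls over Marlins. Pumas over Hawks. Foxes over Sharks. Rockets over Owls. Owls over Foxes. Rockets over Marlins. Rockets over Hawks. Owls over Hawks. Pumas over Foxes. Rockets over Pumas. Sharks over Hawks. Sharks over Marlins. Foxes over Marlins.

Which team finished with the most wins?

Win totals: Pumas 4, Foxes 3, Sharks 3, Rockets 5, Hawks 1, Owls 4, Marlins 1.
Rockets leads with 5 wins (next highest: 4).

Rockets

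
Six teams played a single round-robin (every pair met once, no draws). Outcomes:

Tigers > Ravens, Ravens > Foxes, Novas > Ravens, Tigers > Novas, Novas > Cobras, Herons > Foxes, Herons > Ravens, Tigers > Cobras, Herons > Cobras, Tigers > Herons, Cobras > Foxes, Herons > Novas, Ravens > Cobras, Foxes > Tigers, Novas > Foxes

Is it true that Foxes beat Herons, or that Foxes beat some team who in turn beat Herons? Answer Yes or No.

Yes

Foxes did not beat Herons directly.
Foxes beat Tigers. Of those, Tigers beat Herons.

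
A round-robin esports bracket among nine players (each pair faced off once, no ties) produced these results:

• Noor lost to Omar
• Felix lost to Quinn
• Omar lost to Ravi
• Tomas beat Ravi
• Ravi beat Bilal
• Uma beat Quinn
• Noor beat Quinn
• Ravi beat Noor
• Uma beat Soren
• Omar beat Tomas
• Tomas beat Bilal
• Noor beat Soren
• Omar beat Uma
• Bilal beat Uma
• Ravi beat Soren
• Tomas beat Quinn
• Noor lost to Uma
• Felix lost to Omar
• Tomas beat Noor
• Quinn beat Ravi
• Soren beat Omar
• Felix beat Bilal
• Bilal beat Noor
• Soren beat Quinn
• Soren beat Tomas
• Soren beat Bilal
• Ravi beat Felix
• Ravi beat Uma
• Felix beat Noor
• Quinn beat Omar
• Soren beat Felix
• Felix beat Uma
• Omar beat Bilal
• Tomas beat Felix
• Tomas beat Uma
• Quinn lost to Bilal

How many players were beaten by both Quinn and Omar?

Quinn beat: Ravi, Omar, Felix.
Omar beat: Noor, Tomas, Bilal, Uma, Felix.
Both beat: Felix — 1.

1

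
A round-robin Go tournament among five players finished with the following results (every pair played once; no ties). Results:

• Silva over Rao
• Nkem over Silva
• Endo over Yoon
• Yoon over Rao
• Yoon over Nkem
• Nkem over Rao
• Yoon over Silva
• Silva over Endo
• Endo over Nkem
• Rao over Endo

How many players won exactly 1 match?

Win totals: Rao 1, Yoon 3, Nkem 2, Silva 2, Endo 2.
Exactly 1: Rao — 1 player.

1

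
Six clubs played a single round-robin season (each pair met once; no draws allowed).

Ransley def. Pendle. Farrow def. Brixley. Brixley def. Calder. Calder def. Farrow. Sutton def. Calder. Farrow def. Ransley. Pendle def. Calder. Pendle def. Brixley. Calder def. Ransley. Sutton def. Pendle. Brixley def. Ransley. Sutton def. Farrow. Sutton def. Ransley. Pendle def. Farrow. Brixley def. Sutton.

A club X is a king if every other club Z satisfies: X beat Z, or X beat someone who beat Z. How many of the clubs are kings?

4

Calder cannot reach Sutton in two steps.
Farrow reaches everyone (king).
Pendle reaches everyone (king).
Sutton reaches everyone (king).
Ransley cannot reach Sutton in two steps.
Brixley reaches everyone (king).
Kings: Farrow, Pendle, Sutton, Brixley — 4.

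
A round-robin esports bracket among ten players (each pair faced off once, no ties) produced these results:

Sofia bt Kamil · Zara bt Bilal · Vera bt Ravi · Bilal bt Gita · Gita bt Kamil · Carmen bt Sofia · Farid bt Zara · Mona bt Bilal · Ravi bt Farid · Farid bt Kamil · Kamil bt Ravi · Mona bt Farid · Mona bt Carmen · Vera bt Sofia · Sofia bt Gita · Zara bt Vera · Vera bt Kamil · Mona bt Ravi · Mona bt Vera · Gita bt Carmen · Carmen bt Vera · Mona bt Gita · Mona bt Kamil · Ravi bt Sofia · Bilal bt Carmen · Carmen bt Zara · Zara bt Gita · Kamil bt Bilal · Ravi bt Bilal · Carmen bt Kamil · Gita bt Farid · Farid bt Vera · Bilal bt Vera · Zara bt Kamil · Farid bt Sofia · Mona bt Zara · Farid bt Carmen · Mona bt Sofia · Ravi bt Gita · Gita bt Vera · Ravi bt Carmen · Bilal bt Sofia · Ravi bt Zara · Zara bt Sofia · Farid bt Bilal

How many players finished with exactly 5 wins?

Win totals: Zara 5, Carmen 4, Bilal 4, Kamil 2, Gita 4, Farid 6, Vera 3, Mona 9, Ravi 6, Sofia 2.
Exactly 5: Zara — 1 player.

1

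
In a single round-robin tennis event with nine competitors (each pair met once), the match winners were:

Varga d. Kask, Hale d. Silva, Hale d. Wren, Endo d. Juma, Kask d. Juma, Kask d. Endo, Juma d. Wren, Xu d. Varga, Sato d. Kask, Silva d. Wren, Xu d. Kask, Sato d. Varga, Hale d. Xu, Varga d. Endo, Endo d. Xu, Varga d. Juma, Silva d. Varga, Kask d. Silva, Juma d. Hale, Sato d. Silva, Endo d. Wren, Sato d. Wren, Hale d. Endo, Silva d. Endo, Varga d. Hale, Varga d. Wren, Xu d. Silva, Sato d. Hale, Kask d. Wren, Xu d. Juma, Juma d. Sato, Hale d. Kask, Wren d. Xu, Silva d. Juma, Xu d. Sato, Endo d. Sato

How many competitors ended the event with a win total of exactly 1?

1

Win totals: Endo 4, Juma 3, Wren 1, Silva 4, Kask 4, Xu 5, Sato 5, Varga 5, Hale 5.
Exactly 1: Wren — 1 competitor.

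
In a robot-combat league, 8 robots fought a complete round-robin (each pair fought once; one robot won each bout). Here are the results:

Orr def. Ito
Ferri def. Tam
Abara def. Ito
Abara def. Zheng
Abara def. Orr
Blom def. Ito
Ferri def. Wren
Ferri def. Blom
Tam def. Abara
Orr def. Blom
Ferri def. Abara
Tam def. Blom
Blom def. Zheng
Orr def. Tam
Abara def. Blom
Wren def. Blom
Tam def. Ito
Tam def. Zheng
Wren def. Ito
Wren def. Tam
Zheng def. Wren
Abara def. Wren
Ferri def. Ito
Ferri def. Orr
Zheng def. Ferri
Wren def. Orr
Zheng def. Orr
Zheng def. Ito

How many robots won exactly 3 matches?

Win totals: Blom 2, Ito 0, Zheng 4, Abara 5, Ferri 6, Orr 3, Tam 4, Wren 4.
Exactly 3: Orr — 1 robot.

1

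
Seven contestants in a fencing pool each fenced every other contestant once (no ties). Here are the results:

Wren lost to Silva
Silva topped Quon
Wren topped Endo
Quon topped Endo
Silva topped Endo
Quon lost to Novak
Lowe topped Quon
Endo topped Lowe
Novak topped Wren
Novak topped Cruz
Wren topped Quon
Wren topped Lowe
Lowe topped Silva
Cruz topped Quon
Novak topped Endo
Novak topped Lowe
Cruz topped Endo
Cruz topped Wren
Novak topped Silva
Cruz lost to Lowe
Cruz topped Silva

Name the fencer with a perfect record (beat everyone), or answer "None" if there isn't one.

Novak

Novak has 6 wins out of 6 opponents — a perfect record.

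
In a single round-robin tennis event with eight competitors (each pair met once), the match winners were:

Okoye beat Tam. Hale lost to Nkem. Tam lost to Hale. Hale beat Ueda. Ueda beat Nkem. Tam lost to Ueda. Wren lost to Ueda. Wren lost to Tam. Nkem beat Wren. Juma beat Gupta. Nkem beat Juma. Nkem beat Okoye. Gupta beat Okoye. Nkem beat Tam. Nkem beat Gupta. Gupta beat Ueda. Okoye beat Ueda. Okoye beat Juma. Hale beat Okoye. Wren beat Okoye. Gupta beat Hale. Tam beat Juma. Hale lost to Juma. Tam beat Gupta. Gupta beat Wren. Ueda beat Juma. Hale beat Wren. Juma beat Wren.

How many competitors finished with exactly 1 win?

1

Win totals: Hale 4, Wren 1, Gupta 4, Ueda 4, Nkem 6, Juma 3, Okoye 3, Tam 3.
Exactly 1: Wren — 1 competitor.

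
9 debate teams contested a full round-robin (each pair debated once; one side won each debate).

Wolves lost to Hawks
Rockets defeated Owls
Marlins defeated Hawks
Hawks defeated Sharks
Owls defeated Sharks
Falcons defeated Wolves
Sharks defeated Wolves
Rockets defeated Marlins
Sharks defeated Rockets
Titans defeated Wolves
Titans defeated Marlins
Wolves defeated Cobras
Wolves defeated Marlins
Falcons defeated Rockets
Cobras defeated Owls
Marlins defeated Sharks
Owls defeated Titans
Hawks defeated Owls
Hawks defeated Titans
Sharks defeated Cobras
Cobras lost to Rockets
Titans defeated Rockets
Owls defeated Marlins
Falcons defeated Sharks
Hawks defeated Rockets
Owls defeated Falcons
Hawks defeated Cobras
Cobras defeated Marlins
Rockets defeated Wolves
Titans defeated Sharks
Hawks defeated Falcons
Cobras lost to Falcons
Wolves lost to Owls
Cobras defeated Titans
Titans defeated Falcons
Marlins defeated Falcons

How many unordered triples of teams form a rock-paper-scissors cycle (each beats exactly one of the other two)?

21

Win totals: Cobras 3, Owls 5, Sharks 3, Marlins 3, Falcons 4, Rockets 4, Wolves 2, Hawks 7, Titans 5.
A team with w wins dominates both others in C(w,2) triples; summing gives 3 + 10 + 3 + 3 + 6 + 6 + 1 + 21 + 10 = 63 transitive triples.
Total triples C(9,3) = 84, so cyclic triples = 84 − 63 = 21.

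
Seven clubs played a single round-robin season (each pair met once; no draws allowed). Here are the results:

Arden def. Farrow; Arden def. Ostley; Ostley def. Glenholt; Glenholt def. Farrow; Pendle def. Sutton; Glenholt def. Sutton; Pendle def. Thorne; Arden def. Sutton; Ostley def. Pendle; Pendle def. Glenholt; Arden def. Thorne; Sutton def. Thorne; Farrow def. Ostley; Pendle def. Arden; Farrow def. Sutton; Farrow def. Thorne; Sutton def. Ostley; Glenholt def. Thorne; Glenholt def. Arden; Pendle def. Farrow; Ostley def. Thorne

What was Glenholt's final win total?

Glenholt's results: beat Farrow, Arden, Sutton, Thorne; lost to Ostley, Pendle.
That is 4 wins.

4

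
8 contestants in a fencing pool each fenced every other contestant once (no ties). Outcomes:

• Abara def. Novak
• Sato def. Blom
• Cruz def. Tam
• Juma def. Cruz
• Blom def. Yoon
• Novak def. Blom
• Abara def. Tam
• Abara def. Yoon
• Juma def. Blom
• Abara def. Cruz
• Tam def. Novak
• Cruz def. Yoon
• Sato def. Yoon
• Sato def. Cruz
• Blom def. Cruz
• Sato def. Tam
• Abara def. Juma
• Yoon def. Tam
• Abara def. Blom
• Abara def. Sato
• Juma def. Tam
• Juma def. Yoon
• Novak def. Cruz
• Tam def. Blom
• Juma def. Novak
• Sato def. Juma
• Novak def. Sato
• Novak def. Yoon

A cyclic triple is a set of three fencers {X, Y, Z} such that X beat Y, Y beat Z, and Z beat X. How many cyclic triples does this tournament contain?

Win totals: Novak 4, Abara 7, Yoon 1, Juma 5, Tam 2, Cruz 2, Blom 2, Sato 5.
A fencer with w wins dominates both others in C(w,2) triples; summing gives 6 + 21 + 0 + 10 + 1 + 1 + 1 + 10 = 50 transitive triples.
Total triples C(8,3) = 56, so cyclic triples = 56 − 50 = 6.

6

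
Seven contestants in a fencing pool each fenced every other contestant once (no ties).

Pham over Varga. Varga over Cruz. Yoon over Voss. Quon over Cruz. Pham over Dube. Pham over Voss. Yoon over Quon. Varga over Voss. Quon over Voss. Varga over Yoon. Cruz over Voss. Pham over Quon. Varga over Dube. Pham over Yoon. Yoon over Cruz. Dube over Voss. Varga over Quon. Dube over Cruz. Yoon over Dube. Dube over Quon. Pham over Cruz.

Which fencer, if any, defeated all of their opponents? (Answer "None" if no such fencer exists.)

Pham

Pham has 6 wins out of 6 opponents — a perfect record.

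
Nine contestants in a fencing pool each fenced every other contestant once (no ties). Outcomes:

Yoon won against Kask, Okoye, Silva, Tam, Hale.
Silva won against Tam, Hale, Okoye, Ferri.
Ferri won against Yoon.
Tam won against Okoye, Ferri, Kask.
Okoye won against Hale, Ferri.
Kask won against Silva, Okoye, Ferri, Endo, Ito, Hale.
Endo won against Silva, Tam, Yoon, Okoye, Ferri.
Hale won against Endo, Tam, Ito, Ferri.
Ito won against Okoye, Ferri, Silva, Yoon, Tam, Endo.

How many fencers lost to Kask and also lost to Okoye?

2

Kask beat: Ferri, Hale, Silva, Okoye, Endo, Ito.
Okoye beat: Ferri, Hale.
Both beat: Ferri, Hale — 2.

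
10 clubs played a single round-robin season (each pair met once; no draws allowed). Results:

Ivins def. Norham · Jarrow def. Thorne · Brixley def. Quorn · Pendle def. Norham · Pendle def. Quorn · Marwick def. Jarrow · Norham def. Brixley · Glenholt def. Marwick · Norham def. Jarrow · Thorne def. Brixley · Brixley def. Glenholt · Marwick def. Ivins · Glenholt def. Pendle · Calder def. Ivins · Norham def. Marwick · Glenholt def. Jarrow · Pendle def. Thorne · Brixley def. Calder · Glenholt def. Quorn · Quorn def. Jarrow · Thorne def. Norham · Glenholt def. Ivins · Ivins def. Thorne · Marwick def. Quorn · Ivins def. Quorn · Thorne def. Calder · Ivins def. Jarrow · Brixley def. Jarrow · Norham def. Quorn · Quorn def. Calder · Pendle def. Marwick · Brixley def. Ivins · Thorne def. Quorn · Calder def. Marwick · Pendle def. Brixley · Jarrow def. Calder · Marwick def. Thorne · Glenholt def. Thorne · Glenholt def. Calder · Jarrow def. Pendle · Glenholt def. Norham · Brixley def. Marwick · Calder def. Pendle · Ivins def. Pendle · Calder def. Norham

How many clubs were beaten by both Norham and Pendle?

3

Norham beat: Marwick, Brixley, Quorn, Jarrow.
Pendle beat: Marwick, Brixley, Quorn, Thorne, Norham.
Both beat: Marwick, Brixley, Quorn — 3.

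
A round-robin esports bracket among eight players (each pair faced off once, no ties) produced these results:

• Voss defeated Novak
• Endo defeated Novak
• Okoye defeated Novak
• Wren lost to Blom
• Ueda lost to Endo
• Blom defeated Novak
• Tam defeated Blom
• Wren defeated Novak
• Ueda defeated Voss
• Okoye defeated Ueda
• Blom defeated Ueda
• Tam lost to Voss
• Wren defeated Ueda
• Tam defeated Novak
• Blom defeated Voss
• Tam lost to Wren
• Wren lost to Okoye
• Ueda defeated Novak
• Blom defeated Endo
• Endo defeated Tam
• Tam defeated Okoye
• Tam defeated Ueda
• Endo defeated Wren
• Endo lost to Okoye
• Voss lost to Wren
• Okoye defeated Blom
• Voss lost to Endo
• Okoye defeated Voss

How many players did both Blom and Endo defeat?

4

Blom beat: Voss, Novak, Endo, Ueda, Wren.
Endo beat: Voss, Novak, Tam, Ueda, Wren.
Both beat: Voss, Novak, Ueda, Wren — 4.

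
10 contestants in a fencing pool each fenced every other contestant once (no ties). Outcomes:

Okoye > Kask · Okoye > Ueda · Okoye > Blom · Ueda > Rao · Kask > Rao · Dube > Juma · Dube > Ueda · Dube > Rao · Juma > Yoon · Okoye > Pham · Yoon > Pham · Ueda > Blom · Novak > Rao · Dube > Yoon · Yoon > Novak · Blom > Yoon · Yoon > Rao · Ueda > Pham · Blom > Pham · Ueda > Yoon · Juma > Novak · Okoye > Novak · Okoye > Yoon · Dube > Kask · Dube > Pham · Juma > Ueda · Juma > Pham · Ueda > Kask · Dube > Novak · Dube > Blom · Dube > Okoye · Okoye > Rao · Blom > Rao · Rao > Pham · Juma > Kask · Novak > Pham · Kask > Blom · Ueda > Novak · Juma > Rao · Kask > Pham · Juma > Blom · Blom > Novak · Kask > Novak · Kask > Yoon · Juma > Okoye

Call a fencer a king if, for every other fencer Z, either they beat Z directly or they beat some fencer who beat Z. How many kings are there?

Blom cannot reach Juma, Ueda, Kask, Dube, Okoye in two steps.
Juma cannot reach Dube in two steps.
Pham cannot reach Blom, Juma, Ueda, Yoon, Novak, Rao, Kask, Dube, Okoye in two steps.
Ueda cannot reach Juma, Dube, Okoye in two steps.
Yoon cannot reach Blom, Juma, Ueda, Kask, Dube, Okoye in two steps.
Novak cannot reach Blom, Juma, Ueda, Yoon, Kask, Dube, Okoye in two steps.
Rao cannot reach Blom, Juma, Ueda, Yoon, Novak, Kask, Dube, Okoye in two steps.
Kask cannot reach Juma, Ueda, Dube, Okoye in two steps.
Dube reaches everyone (king).
Okoye cannot reach Juma, Dube in two steps.
Kings: Dube — 1.

1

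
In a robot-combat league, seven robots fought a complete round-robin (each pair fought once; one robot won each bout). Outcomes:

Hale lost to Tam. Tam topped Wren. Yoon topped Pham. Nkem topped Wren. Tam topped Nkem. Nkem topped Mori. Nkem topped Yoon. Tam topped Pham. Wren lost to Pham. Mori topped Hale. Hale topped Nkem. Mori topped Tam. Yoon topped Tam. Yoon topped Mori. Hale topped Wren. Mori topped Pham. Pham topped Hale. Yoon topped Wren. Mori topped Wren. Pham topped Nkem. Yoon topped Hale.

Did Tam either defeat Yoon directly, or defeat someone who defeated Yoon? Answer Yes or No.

Yes

Tam did not beat Yoon directly.
Tam beat Wren, Hale, Pham, Nkem. Of those, Nkem beat Yoon.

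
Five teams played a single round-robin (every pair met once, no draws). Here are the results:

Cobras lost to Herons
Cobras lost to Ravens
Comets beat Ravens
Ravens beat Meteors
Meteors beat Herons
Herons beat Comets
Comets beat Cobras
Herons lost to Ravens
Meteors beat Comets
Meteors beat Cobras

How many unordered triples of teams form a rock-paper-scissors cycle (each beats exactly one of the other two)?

Win totals: Herons 2, Meteors 3, Ravens 3, Comets 2, Cobras 0.
A team with w wins dominates both others in C(w,2) triples; summing gives 1 + 3 + 3 + 1 + 0 = 8 transitive triples.
Total triples C(5,3) = 10, so cyclic triples = 10 − 8 = 2.

2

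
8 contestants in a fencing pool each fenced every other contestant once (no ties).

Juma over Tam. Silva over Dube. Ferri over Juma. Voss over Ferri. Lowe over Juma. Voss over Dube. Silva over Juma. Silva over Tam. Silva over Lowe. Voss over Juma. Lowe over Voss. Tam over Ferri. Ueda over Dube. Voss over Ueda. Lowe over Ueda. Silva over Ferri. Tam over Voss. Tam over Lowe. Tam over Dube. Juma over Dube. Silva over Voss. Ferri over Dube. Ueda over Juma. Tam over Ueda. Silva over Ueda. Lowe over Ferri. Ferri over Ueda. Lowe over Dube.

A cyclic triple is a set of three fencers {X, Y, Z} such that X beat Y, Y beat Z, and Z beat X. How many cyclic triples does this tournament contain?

4

Win totals: Voss 4, Silva 7, Dube 0, Ueda 2, Tam 5, Lowe 5, Ferri 3, Juma 2.
A fencer with w wins dominates both others in C(w,2) triples; summing gives 6 + 21 + 0 + 1 + 10 + 10 + 3 + 1 = 52 transitive triples.
Total triples C(8,3) = 56, so cyclic triples = 56 − 52 = 4.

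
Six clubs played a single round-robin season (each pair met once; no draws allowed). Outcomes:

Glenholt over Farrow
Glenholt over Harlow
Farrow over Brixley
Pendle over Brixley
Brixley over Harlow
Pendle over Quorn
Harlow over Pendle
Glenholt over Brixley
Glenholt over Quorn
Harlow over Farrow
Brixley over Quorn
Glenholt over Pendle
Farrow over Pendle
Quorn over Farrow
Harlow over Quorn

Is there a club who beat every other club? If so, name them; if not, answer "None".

Glenholt

Glenholt has 5 wins out of 5 opponents — a perfect record.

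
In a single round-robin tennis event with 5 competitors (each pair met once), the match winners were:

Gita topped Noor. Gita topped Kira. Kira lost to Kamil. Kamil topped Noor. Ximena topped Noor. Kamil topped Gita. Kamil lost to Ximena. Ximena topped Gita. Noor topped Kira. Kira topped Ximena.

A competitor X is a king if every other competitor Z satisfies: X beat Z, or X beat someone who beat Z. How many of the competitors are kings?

3

Noor cannot reach Kamil, Gita in two steps.
Kira reaches everyone (king).
Ximena reaches everyone (king).
Kamil reaches everyone (king).
Gita cannot reach Kamil in two steps.
Kings: Kira, Ximena, Kamil — 3.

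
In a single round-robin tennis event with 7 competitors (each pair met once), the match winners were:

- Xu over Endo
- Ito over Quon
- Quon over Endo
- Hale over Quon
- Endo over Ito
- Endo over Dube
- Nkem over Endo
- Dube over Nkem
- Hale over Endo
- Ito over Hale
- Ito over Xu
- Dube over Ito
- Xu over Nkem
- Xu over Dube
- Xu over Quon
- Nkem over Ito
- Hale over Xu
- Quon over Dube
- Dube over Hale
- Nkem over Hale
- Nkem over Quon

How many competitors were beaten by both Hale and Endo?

0

Hale beat: Xu, Endo, Quon.
Endo beat: Ito, Dube.
No one was beaten by both.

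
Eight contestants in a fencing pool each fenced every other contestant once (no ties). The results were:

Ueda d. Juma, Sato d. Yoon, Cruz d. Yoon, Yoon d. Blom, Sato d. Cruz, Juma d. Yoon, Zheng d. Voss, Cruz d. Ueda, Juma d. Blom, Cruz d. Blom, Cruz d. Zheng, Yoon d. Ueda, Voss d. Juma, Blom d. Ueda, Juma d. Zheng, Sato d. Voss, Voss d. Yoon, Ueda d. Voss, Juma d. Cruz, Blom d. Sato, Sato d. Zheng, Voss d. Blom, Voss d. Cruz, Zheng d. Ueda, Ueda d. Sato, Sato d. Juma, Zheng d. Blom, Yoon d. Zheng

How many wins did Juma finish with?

4

Juma's results: beat Zheng, Blom, Cruz, Yoon; lost to Ueda, Sato, Voss.
That is 4 wins.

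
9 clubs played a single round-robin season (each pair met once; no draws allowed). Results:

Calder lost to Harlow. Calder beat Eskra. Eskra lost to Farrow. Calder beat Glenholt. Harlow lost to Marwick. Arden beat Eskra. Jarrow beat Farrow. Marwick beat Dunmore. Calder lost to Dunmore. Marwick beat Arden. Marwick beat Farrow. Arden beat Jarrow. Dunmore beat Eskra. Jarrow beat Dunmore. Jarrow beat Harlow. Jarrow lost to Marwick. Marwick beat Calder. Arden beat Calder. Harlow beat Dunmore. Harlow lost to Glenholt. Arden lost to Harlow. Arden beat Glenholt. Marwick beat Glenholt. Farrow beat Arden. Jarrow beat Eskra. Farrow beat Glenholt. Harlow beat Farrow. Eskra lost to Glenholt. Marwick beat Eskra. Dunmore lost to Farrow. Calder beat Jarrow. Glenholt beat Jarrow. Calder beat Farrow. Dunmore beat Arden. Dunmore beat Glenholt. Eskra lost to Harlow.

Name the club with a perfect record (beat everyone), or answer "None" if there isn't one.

Marwick has 8 wins out of 8 opponents — a perfect record.

Marwick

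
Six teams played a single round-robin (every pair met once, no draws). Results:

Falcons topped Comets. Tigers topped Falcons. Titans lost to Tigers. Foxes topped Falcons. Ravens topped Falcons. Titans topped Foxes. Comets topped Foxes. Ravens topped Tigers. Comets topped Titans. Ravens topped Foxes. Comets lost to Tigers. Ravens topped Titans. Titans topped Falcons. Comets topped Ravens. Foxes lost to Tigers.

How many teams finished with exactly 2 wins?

Win totals: Titans 2, Ravens 4, Tigers 4, Comets 3, Foxes 1, Falcons 1.
Exactly 2: Titans — 1 team.

1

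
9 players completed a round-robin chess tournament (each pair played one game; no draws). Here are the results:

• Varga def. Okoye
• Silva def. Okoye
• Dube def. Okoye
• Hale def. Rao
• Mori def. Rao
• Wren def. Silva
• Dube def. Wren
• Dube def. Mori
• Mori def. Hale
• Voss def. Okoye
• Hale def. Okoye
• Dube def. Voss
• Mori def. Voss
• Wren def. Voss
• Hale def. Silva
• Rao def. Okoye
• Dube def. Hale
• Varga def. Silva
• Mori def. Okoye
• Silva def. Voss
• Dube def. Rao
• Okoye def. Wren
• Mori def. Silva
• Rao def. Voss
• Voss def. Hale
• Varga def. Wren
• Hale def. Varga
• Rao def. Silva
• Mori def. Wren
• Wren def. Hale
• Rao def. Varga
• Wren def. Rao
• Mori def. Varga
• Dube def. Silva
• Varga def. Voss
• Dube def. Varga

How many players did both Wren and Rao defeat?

Wren beat: Voss, Hale, Silva, Rao.
Rao beat: Voss, Varga, Silva, Okoye.
Both beat: Voss, Silva — 2.

2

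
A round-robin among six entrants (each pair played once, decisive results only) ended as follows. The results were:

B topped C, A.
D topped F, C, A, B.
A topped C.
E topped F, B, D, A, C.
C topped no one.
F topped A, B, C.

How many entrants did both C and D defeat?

0

C beat: no one.
D beat: A, B, C, F.
No one was beaten by both.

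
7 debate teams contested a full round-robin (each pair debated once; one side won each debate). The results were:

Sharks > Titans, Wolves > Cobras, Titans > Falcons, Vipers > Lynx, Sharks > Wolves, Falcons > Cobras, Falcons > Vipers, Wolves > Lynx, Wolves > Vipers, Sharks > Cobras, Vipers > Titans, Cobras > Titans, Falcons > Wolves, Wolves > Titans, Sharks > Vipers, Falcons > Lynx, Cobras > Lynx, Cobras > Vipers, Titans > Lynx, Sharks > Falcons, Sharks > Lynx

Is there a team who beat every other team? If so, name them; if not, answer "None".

Sharks has 6 wins out of 6 opponents — a perfect record.

Sharks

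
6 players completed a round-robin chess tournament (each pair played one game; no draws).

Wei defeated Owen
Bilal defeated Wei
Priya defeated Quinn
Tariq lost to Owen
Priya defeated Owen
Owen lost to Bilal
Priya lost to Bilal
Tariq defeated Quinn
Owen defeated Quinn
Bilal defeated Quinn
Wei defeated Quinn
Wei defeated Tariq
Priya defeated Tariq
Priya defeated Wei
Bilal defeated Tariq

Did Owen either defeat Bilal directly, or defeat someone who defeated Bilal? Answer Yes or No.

No

Owen did not beat Bilal directly.
Owen beat Tariq, Quinn, but each of them lost to Bilal. No two-step path.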